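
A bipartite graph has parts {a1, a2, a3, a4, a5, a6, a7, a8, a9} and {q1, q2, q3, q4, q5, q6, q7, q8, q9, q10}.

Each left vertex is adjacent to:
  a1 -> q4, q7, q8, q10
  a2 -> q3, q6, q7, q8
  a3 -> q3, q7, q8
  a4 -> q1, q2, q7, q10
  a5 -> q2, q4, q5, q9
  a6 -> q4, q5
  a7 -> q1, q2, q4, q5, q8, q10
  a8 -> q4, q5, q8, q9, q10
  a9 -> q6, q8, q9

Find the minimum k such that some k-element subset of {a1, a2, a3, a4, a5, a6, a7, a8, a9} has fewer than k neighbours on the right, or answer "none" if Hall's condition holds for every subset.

A matching saturating every left vertex exists, for instance a1→q7, a2→q6, a3→q3, a4→q2, a5→q5, a6→q4, a7→q1, a8→q9, a9→q8.
By Hall's marriage theorem, this means |N(S)| ≥ |S| for every subset S, so no violating subset exists.

none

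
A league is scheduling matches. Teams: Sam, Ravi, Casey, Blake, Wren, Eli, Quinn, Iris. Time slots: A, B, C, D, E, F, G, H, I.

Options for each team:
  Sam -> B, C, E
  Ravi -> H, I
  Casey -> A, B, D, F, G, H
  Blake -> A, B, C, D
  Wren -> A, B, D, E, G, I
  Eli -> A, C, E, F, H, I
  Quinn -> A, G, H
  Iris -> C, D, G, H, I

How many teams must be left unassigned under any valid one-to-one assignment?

For example, pair Sam-C, Ravi-I, Casey-A, Blake-D, Wren-B, Eli-E, Quinn-H, Iris-G.
All 8 teams are matched, so no larger matching exists.
That matches 8 of the 8, leaving 0 unmatched; no matching can do better.

0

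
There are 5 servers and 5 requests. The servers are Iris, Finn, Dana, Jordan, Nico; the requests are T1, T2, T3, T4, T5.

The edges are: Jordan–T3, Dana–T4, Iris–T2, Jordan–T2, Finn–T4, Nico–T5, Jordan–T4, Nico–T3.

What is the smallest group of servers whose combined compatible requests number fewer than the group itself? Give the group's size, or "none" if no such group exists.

2

Take S = {Finn, Dana}. Its neighbourhood is {T4}, so |N(S)| = 1 < |S| = 2.
No single vertex violates Hall's condition since each has at least one neighbour, so 2 is the minimum.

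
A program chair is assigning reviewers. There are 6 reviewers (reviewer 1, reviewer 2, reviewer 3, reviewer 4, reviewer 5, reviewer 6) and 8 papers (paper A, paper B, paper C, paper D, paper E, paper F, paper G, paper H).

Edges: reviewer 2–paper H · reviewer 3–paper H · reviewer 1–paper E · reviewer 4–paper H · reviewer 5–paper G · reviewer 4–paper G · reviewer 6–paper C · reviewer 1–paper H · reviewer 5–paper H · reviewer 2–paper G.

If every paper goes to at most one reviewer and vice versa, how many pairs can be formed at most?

4

One maximum matching: reviewer 1–paper E, reviewer 2–paper G, reviewer 3–paper H, reviewer 6–paper C.
The set {reviewer 2, reviewer 3, reviewer 4, reviewer 5} has only 2 neighbours ({paper G, paper H}), so by Hall's theorem at most 4 of the 6 reviewers can be matched.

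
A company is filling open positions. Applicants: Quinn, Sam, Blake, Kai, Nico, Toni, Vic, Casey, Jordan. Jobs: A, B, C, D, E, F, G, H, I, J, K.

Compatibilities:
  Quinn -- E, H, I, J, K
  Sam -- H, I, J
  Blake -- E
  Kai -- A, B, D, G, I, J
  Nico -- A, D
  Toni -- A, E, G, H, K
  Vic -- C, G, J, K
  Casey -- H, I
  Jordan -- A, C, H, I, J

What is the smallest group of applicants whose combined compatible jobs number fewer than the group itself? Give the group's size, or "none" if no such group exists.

none

A matching saturating every applicant exists, for instance Quinn→K, Sam→I, Blake→E, Kai→A, Nico→D, Toni→G, Vic→C, Casey→H, Jordan→J.
By Hall's marriage theorem, this means |N(S)| ≥ |S| for every subset S, so no violating subset exists.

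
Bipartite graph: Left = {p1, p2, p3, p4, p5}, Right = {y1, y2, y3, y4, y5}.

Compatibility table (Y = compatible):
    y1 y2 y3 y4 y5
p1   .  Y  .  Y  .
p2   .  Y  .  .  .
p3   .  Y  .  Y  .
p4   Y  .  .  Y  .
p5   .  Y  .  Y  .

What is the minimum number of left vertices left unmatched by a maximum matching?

A valid assignment of size 3: p1→y4, p2→y2, p4→y1.
The set {p1, p2, p3, p5} has only 2 neighbours ({y2, y4}), so by Hall's theorem at most 3 of the 5 left vertices can be matched.
That matches 3 of the 5, leaving 2 unmatched; no matching can do better.

2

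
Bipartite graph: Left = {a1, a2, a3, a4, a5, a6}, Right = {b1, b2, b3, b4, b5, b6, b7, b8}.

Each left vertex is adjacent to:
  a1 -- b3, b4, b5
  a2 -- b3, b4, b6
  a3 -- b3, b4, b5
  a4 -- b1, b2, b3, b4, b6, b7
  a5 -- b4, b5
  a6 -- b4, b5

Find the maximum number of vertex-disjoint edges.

One maximum matching: a1-b4, a2-b6, a3-b3, a4-b7, a5-b5.
The set {a1, a3, a5, a6} has only 3 neighbours ({b3, b4, b5}), so by Hall's theorem at most 5 of the 6 left vertices can be matched.

5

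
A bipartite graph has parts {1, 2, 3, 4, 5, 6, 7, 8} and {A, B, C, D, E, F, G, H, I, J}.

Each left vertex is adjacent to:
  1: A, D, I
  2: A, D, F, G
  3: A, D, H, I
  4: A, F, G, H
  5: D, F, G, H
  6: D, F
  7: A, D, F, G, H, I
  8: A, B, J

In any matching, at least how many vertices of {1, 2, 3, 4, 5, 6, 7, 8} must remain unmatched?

1

One maximum matching: 1-I, 2-A, 3-H, 4-G, 5-D, 6-F, 8-B.
The set {1, 2, 3, 4, 5, 6, 7} has only 6 neighbours ({A, D, F, G, H, I}), so by Hall's theorem at most 7 of the 8 left vertices can be matched.
That matches 7 of the 8, leaving 1 unmatched; no matching can do better.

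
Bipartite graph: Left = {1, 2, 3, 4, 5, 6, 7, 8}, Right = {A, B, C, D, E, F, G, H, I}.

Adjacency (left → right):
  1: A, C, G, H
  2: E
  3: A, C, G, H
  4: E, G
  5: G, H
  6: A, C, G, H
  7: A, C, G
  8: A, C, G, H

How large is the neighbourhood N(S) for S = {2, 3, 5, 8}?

5

The union of neighbours of {2, 3, 5, 8} is {A, C, E, G, H}, which has 5 elements.
Since |N(S)| = 5 ≥ |S| = 4, Hall's condition holds for this subset.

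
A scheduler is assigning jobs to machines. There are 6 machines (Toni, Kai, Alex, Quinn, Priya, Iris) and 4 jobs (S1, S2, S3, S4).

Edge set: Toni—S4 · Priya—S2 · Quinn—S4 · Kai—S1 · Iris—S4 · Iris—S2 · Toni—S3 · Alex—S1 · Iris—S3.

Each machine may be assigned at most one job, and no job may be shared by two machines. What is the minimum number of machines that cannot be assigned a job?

2

For example, pair Toni→S3, Kai→S1, Quinn→S4, Priya→S2.
The set {Toni, Kai, Alex, Quinn, Priya, Iris} has only 4 neighbours ({S1, S2, S3, S4}), so by Hall's theorem at most 4 of the 6 machines can be matched.
That matches 4 of the 6, leaving 2 unmatched; no matching can do better.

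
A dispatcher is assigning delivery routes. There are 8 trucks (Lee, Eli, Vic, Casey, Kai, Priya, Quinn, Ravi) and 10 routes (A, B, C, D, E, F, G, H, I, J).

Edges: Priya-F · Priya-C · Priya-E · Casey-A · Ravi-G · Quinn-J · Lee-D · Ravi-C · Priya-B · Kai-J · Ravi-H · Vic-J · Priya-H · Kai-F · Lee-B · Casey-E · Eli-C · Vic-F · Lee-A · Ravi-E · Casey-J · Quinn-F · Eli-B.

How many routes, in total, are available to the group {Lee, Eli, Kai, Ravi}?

9

The union of neighbours of {Lee, Eli, Kai, Ravi} is {A, B, C, D, E, F, G, H, J}, which has 9 elements.
Since |N(S)| = 9 ≥ |S| = 4, Hall's condition holds for this subset.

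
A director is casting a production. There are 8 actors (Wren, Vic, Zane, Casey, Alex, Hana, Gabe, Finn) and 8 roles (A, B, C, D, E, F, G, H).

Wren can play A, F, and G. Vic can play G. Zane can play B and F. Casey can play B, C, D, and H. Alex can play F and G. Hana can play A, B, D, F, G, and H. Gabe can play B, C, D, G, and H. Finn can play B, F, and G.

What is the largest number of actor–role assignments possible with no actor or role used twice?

A valid assignment of size 7: Wren–A, Vic–G, Zane–B, Casey–C, Alex–F, Hana–D, Gabe–H.
The set {Vic, Zane, Alex, Finn} has only 3 neighbours ({B, F, G}), so by Hall's theorem at most 7 of the 8 actors can be matched.

7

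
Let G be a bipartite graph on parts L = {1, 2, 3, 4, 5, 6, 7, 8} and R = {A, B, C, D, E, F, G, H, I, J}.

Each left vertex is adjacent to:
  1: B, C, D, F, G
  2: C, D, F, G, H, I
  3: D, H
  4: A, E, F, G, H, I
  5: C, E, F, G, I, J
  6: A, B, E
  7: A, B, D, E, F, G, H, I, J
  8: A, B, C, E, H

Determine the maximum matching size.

For example, pair 1–F, 2–H, 3–D, 4–G, 5–J, 6–B, 7–E, 8–A.
All 8 left vertices are matched, so no larger matching exists.

8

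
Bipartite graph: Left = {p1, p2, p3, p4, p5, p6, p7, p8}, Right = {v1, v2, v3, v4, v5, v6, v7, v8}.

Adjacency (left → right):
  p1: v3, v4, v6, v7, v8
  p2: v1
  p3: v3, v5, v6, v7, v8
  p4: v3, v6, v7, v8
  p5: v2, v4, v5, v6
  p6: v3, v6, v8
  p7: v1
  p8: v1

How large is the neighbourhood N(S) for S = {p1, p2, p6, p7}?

The union of neighbours of {p1, p2, p6, p7} is {v1, v3, v4, v6, v7, v8}, which has 6 elements.
Since |N(S)| = 6 ≥ |S| = 4, Hall's condition holds for this subset.

6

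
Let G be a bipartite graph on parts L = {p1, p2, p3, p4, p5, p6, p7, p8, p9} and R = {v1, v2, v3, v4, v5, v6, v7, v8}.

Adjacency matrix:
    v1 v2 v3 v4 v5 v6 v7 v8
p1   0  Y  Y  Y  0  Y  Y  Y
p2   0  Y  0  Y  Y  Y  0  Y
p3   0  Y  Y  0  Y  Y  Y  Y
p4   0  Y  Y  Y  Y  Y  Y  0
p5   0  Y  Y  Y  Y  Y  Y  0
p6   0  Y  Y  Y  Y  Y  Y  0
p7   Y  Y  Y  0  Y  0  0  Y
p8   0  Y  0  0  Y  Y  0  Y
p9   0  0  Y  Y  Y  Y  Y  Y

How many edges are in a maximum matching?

A valid assignment of size 8: p1→v8, p2→v5, p3→v7, p4→v4, p5→v6, p6→v3, p7→v1, p8→v2.
The set {p1, p2, p3, p4, p5, p6, p8, p9} has only 7 neighbours ({v2, v3, v4, v5, v6, v7, v8}), so by Hall's theorem at most 8 of the 9 left vertices can be matched.

8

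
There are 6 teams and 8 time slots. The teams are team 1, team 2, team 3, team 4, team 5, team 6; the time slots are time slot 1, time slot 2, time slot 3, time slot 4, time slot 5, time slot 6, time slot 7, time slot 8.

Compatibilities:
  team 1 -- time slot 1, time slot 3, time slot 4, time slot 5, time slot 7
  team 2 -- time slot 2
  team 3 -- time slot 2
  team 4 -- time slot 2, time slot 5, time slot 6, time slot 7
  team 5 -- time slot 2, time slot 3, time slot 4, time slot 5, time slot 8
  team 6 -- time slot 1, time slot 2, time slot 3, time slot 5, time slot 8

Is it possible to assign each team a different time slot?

No

The set {team 2, team 3} has only 1 neighbour ({time slot 2}), so by Hall's theorem at most 5 of the 6 teams can be matched.
Hence no matching covers every team.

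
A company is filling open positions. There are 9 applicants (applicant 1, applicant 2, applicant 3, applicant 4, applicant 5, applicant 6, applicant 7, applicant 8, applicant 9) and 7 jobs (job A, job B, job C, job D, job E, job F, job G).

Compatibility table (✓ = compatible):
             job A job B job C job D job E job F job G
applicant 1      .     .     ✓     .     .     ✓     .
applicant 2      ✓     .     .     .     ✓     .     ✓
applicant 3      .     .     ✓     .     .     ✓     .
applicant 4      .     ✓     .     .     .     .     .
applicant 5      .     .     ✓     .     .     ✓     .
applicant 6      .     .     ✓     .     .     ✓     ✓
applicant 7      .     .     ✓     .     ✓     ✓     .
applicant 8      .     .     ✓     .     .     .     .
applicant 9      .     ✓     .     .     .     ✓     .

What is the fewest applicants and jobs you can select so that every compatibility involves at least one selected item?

The 6 edges applicant 1–job C, applicant 2–job A, applicant 3–job F, applicant 4–job B, applicant 6–job G, applicant 7–job E form a matching, so any vertex cover needs at least 6 vertices (one per matched edge).
Conversely {applicant 2, applicant 6, applicant 7, job B, job C, job F} meets every edge and has exactly 6 vertices, so 6 is optimal.

6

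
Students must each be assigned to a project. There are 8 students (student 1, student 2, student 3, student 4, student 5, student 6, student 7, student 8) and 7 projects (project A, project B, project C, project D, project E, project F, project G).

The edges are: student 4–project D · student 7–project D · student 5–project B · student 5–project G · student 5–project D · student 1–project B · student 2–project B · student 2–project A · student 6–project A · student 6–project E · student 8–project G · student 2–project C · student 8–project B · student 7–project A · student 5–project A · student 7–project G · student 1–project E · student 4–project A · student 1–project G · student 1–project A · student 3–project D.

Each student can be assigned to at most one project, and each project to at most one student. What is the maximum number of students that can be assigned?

6

One maximum matching: student 1–project G, student 2–project C, student 3–project D, student 4–project A, student 5–project B, student 6–project E.
The set {student 1, student 3, student 4, student 5, student 6, student 7, student 8} has only 5 neighbours ({project A, project B, project D, project E, project G}), so by Hall's theorem at most 6 of the 8 students can be matched.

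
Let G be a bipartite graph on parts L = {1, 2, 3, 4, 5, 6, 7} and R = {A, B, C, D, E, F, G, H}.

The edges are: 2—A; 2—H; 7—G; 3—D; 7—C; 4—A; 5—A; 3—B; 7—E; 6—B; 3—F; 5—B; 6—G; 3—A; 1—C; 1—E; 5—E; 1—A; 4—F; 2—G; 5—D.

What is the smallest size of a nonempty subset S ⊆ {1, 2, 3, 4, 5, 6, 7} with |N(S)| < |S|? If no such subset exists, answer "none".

none

A matching saturating every left vertex exists, for instance 1→C, 2→H, 3→F, 4→A, 5→B, 6→G, 7→E.
By Hall's marriage theorem, this means |N(S)| ≥ |S| for every subset S, so no violating subset exists.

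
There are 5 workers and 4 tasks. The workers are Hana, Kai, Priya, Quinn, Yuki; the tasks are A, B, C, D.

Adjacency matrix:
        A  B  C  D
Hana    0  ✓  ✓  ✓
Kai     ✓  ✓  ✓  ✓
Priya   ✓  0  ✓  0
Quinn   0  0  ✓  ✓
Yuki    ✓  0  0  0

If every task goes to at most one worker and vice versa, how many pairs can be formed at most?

A valid assignment of size 4: Hana→B, Kai→D, Priya→A, Quinn→C.
The set {Hana, Kai, Priya, Quinn, Yuki} has only 4 neighbours ({A, B, C, D}), so by Hall's theorem at most 4 of the 5 workers can be matched.

4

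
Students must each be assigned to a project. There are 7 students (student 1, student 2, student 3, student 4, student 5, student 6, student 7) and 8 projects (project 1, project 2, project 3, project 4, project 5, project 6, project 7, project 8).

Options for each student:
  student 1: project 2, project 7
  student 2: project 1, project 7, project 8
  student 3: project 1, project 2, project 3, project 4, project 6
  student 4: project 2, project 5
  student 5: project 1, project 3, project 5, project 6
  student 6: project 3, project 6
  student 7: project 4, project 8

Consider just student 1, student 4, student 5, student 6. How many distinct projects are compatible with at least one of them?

The union of neighbours of {student 1, student 4, student 5, student 6} is {project 1, project 2, project 3, project 5, project 6, project 7}, which has 6 elements.
Since |N(S)| = 6 ≥ |S| = 4, Hall's condition holds for this subset.

6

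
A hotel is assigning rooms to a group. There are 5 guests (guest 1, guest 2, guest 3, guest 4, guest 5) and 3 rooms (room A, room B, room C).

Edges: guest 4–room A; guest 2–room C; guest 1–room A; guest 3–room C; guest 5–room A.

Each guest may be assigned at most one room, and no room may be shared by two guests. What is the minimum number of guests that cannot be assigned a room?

A valid assignment of size 2: guest 1-room A, guest 2-room C.
The set {guest 1, guest 2, guest 3, guest 4, guest 5} has only 2 neighbours ({room A, room C}), so by Hall's theorem at most 2 of the 5 guests can be matched.
That matches 2 of the 5, leaving 3 unmatched; no matching can do better.

3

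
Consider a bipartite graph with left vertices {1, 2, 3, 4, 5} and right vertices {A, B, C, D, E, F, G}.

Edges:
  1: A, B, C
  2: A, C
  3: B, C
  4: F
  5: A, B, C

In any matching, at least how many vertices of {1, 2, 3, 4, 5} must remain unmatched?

For example, pair 1-C, 2-A, 3-B, 4-F.
The set {1, 2, 3, 5} has only 3 neighbours ({A, B, C}), so by Hall's theorem at most 4 of the 5 left vertices can be matched.
That matches 4 of the 5, leaving 1 unmatched; no matching can do better.

1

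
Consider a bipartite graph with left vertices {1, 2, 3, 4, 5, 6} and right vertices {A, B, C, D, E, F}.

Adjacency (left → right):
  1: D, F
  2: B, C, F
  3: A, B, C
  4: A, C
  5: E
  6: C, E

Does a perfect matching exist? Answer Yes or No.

Yes

One maximum matching: 1–D, 2–F, 3–B, 4–A, 5–E, 6–C.
All 6 left vertices are covered.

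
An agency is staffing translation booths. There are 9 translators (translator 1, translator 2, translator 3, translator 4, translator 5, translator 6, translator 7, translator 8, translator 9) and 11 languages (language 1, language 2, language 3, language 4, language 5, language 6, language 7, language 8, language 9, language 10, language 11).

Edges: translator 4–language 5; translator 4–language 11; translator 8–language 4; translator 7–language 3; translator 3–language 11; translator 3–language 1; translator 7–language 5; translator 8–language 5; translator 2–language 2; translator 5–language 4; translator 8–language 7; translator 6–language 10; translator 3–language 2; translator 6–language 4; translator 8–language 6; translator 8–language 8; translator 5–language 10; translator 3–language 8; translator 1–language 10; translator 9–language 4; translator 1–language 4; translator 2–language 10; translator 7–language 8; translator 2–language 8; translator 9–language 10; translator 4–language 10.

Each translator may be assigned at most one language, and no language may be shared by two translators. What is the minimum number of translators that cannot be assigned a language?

2

For example, pair translator 1-language 4, translator 2-language 2, translator 3-language 1, translator 4-language 5, translator 5-language 10, translator 7-language 3, translator 8-language 8.
The set {translator 1, translator 5, translator 6, translator 9} has only 2 neighbours ({language 10, language 4}), so by Hall's theorem at most 7 of the 9 translators can be matched.
That matches 7 of the 9, leaving 2 unmatched; no matching can do better.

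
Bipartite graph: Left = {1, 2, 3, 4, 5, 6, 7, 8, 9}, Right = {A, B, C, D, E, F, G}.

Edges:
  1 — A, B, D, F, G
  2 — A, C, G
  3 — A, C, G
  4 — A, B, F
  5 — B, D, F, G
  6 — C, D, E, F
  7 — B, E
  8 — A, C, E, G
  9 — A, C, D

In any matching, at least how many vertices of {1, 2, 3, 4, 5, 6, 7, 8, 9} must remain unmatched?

For example, pair 1→D, 2→G, 3→C, 4→A, 5→F, 6→E, 7→B.
The set {1, 2, 3, 4, 5, 6, 7, 8, 9} has only 7 neighbours ({A, B, C, D, E, F, G}), so by Hall's theorem at most 7 of the 9 left vertices can be matched.
That matches 7 of the 9, leaving 2 unmatched; no matching can do better.

2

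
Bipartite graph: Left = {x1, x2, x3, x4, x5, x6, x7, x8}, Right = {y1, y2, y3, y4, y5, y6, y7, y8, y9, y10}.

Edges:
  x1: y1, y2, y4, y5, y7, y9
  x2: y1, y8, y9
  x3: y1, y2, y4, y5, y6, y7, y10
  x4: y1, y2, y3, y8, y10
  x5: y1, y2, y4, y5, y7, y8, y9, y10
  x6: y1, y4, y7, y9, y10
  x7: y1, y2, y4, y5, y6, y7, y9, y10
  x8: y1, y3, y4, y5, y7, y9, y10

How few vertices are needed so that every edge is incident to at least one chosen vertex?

8

{x1, x2, x3, x4, x5, x6, x7, x8} is a vertex cover of size 8: every edge has an endpoint in this set.
No smaller cover exists because x1–y1, x2–y8, x3–y6, x4–y3, x5–y10, x6–y9, x7–y4, x8–y7 is a matching of size 8, and a cover must include an endpoint of each of these disjoint edges (König's theorem).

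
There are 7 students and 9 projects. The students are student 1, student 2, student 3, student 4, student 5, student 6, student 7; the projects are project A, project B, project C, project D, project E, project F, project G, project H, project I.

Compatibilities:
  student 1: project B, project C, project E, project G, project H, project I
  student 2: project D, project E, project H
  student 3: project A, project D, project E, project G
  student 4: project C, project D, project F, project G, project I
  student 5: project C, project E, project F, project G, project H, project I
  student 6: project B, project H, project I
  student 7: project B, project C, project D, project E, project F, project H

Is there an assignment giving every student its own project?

A valid assignment of size 7: student 1→project G, student 2→project E, student 3→project A, student 4→project C, student 5→project F, student 6→project I, student 7→project H.
All 7 students are covered.

Yes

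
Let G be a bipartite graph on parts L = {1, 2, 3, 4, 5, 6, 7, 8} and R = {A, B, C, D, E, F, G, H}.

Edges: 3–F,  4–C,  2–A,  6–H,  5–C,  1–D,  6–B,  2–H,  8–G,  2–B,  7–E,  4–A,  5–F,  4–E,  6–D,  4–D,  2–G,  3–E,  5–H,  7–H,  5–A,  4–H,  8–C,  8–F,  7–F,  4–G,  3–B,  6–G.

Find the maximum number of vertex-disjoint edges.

8

A valid assignment of size 8: 1–D, 2–G, 3–E, 4–A, 5–C, 6–B, 7–H, 8–F.
This saturates every left vertex, so 8 is the maximum.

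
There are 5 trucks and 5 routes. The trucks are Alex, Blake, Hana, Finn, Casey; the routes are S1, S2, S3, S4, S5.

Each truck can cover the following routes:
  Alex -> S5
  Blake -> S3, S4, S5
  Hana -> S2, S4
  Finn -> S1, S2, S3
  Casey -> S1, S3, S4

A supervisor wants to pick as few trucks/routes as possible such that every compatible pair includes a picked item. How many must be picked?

5

A maximum matching has 5 edges (e.g. Alex–S5, Blake–S3, Hana–S2, Finn–S1, Casey–S4).
By König's theorem the minimum vertex cover has the same size. One such cover is {Alex, Blake, Hana, Finn, Casey}.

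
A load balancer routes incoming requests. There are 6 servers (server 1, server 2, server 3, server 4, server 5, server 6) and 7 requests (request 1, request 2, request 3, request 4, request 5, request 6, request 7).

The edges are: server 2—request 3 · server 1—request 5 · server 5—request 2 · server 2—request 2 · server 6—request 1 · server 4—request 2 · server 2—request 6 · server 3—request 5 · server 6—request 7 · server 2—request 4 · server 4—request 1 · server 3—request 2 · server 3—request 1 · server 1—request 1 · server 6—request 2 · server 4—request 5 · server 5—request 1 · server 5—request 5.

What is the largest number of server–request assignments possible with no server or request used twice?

A valid assignment of size 5: server 1→request 1, server 2→request 6, server 3→request 2, server 4→request 5, server 6→request 7.
The set {server 1, server 3, server 4, server 5} has only 3 neighbours ({request 1, request 2, request 5}), so by Hall's theorem at most 5 of the 6 servers can be matched.

5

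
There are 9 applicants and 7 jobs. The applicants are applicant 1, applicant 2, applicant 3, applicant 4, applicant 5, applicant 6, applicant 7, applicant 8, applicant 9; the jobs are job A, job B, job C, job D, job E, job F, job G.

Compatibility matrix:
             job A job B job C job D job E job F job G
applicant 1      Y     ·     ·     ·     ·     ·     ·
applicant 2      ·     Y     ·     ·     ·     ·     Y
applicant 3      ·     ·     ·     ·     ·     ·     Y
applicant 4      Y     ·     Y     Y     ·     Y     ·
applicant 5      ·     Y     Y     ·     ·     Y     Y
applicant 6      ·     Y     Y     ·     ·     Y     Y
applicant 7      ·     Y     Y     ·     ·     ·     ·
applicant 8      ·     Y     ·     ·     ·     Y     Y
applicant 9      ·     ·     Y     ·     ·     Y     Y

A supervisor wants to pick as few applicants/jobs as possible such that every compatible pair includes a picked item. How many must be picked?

The 6 edges applicant 1–job A, applicant 2–job B, applicant 3–job G, applicant 4–job D, applicant 5–job C, applicant 6–job F form a matching, so any vertex cover needs at least 6 vertices (one per matched edge).
Conversely {applicant 1, applicant 4, job B, job C, job F, job G} meets every edge and has exactly 6 vertices, so 6 is optimal.

6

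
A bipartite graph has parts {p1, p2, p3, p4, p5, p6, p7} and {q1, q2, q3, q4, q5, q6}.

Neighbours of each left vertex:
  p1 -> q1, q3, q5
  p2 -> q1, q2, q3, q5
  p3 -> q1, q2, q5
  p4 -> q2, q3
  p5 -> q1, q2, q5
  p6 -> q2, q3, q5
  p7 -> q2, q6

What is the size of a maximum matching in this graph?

For example, pair p1→q1, p2→q3, p3→q5, p4→q2, p7→q6.
The set {p1, p2, p3, p4, p5, p6} has only 4 neighbours ({q1, q2, q3, q5}), so by Hall's theorem at most 5 of the 7 left vertices can be matched.

5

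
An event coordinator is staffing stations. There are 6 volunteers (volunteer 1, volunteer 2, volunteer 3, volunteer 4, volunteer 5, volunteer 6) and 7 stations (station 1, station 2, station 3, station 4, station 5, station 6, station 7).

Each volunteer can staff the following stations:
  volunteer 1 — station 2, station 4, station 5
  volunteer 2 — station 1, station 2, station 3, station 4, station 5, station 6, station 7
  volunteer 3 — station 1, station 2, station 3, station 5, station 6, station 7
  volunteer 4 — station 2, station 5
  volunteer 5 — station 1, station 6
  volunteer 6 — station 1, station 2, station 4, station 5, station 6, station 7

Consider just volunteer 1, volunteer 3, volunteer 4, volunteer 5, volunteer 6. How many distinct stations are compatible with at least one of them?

The union of neighbours of {volunteer 1, volunteer 3, volunteer 4, volunteer 5, volunteer 6} is {station 1, station 2, station 3, station 4, station 5, station 6, station 7}, which has 7 elements.
Since |N(S)| = 7 ≥ |S| = 5, Hall's condition holds for this subset.

7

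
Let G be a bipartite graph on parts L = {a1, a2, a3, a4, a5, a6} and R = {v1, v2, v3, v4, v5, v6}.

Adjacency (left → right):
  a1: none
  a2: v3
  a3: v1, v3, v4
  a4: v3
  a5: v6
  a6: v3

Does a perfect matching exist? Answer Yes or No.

The set {a1, a2, a4, a6} has only 1 neighbour ({v3}), so by Hall's theorem at most 3 of the 6 left vertices can be matched.
Hence no matching covers every left vertex.

No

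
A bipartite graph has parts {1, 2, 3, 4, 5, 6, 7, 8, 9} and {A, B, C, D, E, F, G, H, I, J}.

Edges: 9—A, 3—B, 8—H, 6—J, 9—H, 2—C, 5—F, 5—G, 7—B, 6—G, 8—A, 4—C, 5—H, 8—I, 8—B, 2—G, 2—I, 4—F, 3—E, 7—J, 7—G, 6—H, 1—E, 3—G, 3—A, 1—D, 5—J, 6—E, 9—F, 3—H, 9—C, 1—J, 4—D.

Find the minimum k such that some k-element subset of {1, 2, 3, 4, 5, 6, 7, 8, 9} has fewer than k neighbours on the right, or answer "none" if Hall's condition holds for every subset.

none

A matching saturating every left vertex exists, for instance 1→J, 2→G, 3→A, 4→C, 5→H, 6→E, 7→B, 8→I, 9→F.
By Hall's marriage theorem, this means |N(S)| ≥ |S| for every subset S, so no violating subset exists.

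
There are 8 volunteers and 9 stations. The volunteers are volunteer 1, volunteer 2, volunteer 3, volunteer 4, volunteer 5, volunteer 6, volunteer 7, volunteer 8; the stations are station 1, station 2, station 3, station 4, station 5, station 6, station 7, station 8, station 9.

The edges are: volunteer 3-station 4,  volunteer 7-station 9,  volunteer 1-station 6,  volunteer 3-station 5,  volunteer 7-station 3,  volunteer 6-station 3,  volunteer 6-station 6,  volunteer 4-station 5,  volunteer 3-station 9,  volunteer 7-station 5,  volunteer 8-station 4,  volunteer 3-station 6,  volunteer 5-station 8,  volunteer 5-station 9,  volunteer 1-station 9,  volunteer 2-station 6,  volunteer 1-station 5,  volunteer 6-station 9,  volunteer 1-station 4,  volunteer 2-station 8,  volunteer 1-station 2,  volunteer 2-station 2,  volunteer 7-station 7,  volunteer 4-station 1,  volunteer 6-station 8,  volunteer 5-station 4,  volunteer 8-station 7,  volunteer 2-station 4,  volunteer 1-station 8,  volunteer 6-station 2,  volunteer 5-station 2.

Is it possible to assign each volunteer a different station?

Yes

A valid assignment of size 8: volunteer 1–station 6, volunteer 2–station 8, volunteer 3–station 5, volunteer 4–station 1, volunteer 5–station 4, volunteer 6–station 2, volunteer 7–station 3, volunteer 8–station 7.
All 8 volunteers are covered.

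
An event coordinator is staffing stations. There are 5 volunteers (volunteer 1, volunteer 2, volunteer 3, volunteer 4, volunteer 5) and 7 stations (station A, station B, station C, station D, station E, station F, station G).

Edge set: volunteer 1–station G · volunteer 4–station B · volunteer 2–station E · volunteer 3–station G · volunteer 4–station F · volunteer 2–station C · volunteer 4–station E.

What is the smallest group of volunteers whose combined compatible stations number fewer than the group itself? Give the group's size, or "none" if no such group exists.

1

Take S = {volunteer 5}. Its neighbourhood is {}, so |N(S)| = 0 < |S| = 1.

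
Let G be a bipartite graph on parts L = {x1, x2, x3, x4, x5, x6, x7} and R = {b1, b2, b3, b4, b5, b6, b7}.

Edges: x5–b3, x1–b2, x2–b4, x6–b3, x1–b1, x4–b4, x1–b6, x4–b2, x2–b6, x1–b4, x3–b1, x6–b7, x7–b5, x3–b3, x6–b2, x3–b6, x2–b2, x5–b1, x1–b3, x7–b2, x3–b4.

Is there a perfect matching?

One maximum matching: x1→b1, x2→b4, x3→b6, x4→b2, x5→b3, x6→b7, x7→b5.
All 7 left vertices are covered.

Yes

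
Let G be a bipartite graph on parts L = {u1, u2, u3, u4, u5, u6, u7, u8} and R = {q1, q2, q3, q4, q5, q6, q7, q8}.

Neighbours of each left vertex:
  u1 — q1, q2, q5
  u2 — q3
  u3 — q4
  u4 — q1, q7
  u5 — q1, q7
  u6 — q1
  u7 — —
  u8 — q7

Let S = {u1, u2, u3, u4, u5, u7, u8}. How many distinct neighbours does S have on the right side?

6

The union of neighbours of {u1, u2, u3, u4, u5, u7, u8} is {q1, q2, q3, q4, q5, q7}, which has 6 elements.
Since |N(S)| = 6 < |S| = 7, Hall's condition fails for this subset.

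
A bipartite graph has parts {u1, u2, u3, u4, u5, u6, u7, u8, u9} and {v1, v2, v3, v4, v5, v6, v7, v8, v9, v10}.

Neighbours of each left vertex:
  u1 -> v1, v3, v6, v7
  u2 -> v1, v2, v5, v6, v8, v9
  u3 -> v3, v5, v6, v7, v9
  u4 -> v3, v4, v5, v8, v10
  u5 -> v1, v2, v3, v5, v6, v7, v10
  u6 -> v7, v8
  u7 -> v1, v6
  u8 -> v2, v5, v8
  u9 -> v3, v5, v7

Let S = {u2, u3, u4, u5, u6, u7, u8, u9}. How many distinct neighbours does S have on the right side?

The union of neighbours of {u2, u3, u4, u5, u6, u7, u8, u9} is {v1, v2, v3, v4, v5, v6, v7, v8, v9, v10}, which has 10 elements.
Since |N(S)| = 10 ≥ |S| = 8, Hall's condition holds for this subset.

10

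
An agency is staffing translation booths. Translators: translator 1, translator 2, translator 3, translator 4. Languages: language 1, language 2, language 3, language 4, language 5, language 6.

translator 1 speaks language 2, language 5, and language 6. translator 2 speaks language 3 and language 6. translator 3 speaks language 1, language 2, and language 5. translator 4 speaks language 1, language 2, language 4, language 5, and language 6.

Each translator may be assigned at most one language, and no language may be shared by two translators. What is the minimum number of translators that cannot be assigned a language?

0

For example, pair translator 1–language 6, translator 2–language 3, translator 3–language 1, translator 4–language 2.
All 4 translators are matched, so no larger matching exists.
That matches 4 of the 4, leaving 0 unmatched; no matching can do better.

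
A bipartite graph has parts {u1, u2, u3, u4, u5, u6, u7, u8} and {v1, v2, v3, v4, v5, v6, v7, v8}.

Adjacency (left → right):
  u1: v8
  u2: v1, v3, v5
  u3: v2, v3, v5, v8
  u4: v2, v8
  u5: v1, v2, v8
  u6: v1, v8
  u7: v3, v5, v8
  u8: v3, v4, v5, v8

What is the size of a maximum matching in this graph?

6

A valid assignment of size 6: u1–v8, u2–v3, u3–v5, u4–v2, u5–v1, u8–v4.
The set {u1, u2, u3, u4, u5, u6, u7} has only 5 neighbours ({v1, v2, v3, v5, v8}), so by Hall's theorem at most 6 of the 8 left vertices can be matched.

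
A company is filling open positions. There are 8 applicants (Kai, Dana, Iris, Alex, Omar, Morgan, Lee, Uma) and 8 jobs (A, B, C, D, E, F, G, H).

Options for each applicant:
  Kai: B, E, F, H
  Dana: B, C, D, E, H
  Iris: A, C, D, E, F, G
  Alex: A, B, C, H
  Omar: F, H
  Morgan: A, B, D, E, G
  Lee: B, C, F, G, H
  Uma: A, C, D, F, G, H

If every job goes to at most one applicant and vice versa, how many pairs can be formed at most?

One maximum matching: Kai–B, Dana–E, Iris–A, Alex–C, Omar–F, Morgan–D, Lee–H, Uma–G.
This saturates every applicant, so 8 is the maximum.

8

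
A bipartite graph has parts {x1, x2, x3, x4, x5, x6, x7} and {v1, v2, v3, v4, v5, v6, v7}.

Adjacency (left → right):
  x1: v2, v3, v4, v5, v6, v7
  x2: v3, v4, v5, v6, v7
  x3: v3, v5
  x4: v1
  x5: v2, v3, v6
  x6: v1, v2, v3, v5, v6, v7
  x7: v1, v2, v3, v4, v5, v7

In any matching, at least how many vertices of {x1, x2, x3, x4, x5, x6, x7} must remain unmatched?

0

A valid assignment of size 7: x1-v4, x2-v7, x3-v5, x4-v1, x5-v6, x6-v2, x7-v3.
All 7 left vertices are matched, so no larger matching exists.
That matches 7 of the 7, leaving 0 unmatched; no matching can do better.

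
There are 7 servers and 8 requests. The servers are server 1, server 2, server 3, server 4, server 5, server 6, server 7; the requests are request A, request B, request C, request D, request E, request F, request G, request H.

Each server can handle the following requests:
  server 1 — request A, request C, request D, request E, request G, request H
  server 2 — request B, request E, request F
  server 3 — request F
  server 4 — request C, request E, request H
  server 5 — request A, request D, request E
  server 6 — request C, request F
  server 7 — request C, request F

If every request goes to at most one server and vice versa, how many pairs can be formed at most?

One maximum matching: server 1-request H, server 2-request B, server 3-request F, server 4-request E, server 5-request A, server 6-request C.
The set {server 3, server 6, server 7} has only 2 neighbours ({request C, request F}), so by Hall's theorem at most 6 of the 7 servers can be matched.

6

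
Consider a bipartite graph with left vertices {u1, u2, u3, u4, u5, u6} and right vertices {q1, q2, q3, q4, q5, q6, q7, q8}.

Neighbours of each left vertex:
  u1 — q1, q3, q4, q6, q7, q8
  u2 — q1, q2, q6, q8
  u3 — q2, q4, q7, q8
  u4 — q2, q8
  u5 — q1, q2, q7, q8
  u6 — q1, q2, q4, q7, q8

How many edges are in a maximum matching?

6

For example, pair u1→q6, u2→q2, u3→q7, u4→q8, u5→q1, u6→q4.
This saturates every left vertex, so 6 is the maximum.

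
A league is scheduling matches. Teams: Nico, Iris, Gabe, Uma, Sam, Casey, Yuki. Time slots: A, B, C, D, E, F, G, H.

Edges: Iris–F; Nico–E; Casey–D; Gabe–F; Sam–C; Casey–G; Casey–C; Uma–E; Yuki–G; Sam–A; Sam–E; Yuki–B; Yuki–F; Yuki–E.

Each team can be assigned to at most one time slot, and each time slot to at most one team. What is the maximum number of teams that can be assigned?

5

One maximum matching: Nico-E, Iris-F, Sam-C, Casey-G, Yuki-B.
The set {Nico, Iris, Gabe, Uma} has only 2 neighbours ({E, F}), so by Hall's theorem at most 5 of the 7 teams can be matched.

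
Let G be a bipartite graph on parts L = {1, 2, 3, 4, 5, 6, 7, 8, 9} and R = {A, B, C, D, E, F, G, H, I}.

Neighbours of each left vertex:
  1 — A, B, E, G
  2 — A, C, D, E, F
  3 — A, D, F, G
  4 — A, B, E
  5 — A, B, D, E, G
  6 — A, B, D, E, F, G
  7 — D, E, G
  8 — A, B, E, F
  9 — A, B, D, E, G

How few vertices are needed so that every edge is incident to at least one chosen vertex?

{2, A, B, D, E, F, G} is a vertex cover of size 7: every edge has an endpoint in this set.
No smaller cover exists because 1–B, 2–C, 3–D, 4–A, 5–G, 6–F, 7–E is a matching of size 7, and a cover must include an endpoint of each of these disjoint edges (König's theorem).

7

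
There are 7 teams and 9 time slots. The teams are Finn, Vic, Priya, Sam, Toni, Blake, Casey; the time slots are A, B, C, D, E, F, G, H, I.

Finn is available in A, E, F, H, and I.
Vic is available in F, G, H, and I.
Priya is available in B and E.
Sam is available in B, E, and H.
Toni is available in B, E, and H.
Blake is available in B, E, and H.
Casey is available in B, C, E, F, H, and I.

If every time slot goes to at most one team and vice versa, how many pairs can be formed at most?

For example, pair Finn→A, Vic→G, Priya→E, Sam→H, Toni→B, Casey→F.
The set {Priya, Sam, Toni, Blake} has only 3 neighbours ({B, E, H}), so by Hall's theorem at most 6 of the 7 teams can be matched.

6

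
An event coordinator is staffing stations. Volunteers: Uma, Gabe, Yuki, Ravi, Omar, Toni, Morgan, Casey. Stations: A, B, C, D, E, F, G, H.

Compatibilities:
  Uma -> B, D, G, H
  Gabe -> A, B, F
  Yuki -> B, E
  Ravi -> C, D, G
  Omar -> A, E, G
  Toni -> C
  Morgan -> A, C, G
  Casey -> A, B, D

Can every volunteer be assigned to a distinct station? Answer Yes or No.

Yes

A valid assignment of size 8: Uma→H, Gabe→F, Yuki→E, Ravi→D, Omar→A, Toni→C, Morgan→G, Casey→B.
All 8 volunteers are covered.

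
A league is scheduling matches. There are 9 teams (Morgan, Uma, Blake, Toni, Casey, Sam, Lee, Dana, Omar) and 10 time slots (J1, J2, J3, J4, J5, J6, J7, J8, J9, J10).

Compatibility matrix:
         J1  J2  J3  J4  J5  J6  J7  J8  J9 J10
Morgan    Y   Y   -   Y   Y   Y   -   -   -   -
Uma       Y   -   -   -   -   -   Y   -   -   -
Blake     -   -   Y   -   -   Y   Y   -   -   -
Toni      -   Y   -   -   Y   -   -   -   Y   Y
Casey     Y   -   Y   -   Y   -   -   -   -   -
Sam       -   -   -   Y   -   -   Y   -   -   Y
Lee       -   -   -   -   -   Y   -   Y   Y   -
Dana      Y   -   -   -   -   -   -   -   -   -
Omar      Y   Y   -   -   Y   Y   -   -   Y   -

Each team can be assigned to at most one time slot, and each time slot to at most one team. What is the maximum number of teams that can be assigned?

9

One maximum matching: Morgan–J2, Uma–J7, Blake–J3, Toni–J10, Casey–J5, Sam–J4, Lee–J9, Dana–J1, Omar–J6.
This saturates every team, so 9 is the maximum.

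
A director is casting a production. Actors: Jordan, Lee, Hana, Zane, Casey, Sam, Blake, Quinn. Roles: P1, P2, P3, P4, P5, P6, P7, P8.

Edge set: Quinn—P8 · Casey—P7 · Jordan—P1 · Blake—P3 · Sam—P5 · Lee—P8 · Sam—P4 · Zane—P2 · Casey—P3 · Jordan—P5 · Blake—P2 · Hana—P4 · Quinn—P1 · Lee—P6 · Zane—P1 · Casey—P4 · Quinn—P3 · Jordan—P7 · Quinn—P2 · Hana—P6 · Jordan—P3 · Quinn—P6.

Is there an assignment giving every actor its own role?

Yes

One maximum matching: Jordan-P5, Lee-P8, Hana-P6, Zane-P2, Casey-P7, Sam-P4, Blake-P3, Quinn-P1.
Every actor is matched, so this is a perfect matching.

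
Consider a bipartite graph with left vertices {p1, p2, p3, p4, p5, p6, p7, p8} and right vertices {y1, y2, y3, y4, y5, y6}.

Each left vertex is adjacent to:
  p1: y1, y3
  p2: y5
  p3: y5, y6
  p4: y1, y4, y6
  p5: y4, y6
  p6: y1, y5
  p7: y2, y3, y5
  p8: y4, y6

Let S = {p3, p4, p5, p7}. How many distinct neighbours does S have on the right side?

6

The union of neighbours of {p3, p4, p5, p7} is {y1, y2, y3, y4, y5, y6}, which has 6 elements.
Since |N(S)| = 6 ≥ |S| = 4, Hall's condition holds for this subset.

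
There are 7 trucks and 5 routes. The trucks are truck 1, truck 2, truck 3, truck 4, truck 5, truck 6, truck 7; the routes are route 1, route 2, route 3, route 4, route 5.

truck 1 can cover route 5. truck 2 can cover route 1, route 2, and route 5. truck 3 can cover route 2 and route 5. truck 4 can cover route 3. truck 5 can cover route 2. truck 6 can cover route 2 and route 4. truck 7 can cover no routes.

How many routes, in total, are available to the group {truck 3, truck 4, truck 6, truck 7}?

The union of neighbours of {truck 3, truck 4, truck 6, truck 7} is {route 2, route 3, route 4, route 5}, which has 4 elements.
Since |N(S)| = 4 ≥ |S| = 4, Hall's condition holds for this subset.

4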